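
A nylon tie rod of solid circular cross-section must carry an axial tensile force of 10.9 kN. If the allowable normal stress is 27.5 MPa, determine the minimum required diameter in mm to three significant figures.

22.5 mm

Required area A ≥ P/σ_allow = 10900/27.5 = 396.4 mm².
For a solid circular section, d ≥ √(4A/π) = 22.46 mm.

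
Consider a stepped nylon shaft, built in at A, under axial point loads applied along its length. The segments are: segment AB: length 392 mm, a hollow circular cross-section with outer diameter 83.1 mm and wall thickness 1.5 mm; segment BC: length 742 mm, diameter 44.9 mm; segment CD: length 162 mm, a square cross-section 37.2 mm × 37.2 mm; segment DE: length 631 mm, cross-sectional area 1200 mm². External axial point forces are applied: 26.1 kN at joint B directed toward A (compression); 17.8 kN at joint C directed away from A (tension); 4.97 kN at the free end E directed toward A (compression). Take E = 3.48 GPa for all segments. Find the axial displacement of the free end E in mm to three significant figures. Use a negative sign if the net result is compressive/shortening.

-3.08 mm

Internal axial forces (sectioning from the free end, tension +): N_DE = -4.97 kN, N_CD = -4.97 kN, N_BC = 12.83 kN, N_AB = -13.27 kN.
A_AB = 384.5 mm².
A_BC = 1583 mm².
A_CD = 1384 mm².
δ_AB = -13270·392/(384.5·3480) = -3.887 mm
δ_BC = 12830·742/(1583·3480) = 1.728 mm
δ_CD = -4970·162/(1384·3480) = -0.1672 mm
δ_DE = -4970·631/(1200·3480) = -0.751 mm
δ = Σδ_i = -3.078 mm.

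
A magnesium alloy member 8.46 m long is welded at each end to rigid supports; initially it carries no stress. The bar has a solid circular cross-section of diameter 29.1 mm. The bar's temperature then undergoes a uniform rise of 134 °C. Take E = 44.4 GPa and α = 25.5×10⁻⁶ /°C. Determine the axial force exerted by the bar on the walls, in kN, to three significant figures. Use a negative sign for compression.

-101 kN

Free thermal expansion αLΔT = 25.5e-6 · 8460 · 134 = 28.91 mm.
The walls impose strain ε = −(28.91)/8460 = -3.4170e-03; σ = Eε = 44400 · -3.4170e-03 = -151.7 MPa.
Wall reaction R = σ·A = -151.7·665.1 = -100900 N = -100.9 kN.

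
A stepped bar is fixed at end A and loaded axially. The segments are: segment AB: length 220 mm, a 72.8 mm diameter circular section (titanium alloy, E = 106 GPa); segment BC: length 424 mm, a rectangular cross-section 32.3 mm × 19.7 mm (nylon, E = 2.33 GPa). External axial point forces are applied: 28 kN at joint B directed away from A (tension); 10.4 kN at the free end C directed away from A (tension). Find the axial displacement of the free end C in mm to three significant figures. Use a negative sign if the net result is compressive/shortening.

Internal axial forces (sectioning from the free end, tension +): N_BC = 10.4 kN, N_AB = 38.4 kN.
A_AB = 4162 mm².
A_BC = 636.3 mm².
δ_AB = 38400·220/(4162·106000) = 0.01915 mm
δ_BC = 10400·424/(636.3·2330) = 2.974 mm
δ = Σδ_i = 2.993 mm.

2.99 mm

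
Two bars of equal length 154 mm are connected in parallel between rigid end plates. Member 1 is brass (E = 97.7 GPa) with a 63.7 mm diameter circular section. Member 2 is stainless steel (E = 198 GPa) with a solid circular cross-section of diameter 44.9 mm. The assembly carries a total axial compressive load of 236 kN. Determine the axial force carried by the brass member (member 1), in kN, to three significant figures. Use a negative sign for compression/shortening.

-118 kN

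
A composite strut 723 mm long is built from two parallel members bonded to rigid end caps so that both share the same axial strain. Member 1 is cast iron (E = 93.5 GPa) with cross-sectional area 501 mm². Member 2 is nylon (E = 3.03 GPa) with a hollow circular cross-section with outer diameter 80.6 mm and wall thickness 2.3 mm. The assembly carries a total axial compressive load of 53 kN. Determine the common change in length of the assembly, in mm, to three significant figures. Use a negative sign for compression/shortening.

-0.789 mm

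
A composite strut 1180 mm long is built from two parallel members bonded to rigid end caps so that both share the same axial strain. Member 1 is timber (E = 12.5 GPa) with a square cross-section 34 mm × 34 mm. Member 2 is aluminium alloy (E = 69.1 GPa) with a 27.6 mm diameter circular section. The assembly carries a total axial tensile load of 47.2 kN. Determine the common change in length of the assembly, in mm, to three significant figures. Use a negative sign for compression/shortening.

A_1 = 1156 mm².
A_2 = 598.3 mm².
Equal strain + equilibrium ⇒ each member carries load in proportion to AE: A₁E₁ = 14450000 N, A₂E₂ = 41340000 N, ΣAE = 55790000 N.
δ = PL/ΣAE = 47200·1180/55790000 = 0.9983 mm.

0.998 mm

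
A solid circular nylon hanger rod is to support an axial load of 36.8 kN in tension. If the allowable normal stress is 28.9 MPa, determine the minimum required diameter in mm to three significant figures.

Required area A ≥ P/σ_allow = 36800/28.9 = 1273 mm².
For a solid circular section, d ≥ √(4A/π) = 40.27 mm.

40.3 mm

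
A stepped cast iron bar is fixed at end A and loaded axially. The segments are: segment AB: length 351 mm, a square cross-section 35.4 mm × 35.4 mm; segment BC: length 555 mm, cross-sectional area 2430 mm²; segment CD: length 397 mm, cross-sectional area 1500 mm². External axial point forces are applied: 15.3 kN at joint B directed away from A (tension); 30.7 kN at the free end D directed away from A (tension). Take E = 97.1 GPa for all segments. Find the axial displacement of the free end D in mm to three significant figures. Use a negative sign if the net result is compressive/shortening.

Internal axial forces (sectioning from the free end, tension +): N_CD = 30.7 kN, N_BC = 30.7 kN, N_AB = 46 kN.
A_AB = 1253 mm².
δ_AB = 46000·351/(1253·97100) = 0.1327 mm
δ_BC = 30700·555/(2430·97100) = 0.07221 mm
δ_CD = 30700·397/(1500·97100) = 0.08368 mm
δ = Σδ_i = 0.2886 mm.

0.289 mm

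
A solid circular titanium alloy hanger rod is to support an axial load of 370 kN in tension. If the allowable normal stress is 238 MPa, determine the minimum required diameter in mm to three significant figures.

44.5 mm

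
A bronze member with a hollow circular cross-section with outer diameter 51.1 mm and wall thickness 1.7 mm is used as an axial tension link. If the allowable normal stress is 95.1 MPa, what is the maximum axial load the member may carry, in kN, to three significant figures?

A = 263.8 mm².
P_max = σ_allow · A = 95.1 · 263.8 = 25090 N = 25.09 kN.

25.1 kN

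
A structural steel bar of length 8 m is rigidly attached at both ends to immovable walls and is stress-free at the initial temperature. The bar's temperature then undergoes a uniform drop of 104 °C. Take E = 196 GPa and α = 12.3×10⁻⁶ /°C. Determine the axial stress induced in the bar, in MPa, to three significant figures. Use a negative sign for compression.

251 MPa

Free thermal expansion αLΔT = 12.3e-6 · 8000 · -104 = -10.23 mm.
The walls impose strain ε = −(-10.23)/8000 = 1.2792e-03; σ = Eε = 196000 · 1.2792e-03 = 250.7 MPa.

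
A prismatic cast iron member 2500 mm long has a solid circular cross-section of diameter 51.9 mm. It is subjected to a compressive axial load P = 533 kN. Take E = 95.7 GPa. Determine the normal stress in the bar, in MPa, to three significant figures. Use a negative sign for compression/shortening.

-252 MPa

A = 2116 mm².
σ = N/A = -533000/2116 = -251.9 MPa.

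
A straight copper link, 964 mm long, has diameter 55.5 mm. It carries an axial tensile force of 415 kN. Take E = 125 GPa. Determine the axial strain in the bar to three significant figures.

0.00137

A = 2419 mm².
σ = N/A = 171.5 MPa; ε = σ/E = 171.5/125000 = 1.372e-03.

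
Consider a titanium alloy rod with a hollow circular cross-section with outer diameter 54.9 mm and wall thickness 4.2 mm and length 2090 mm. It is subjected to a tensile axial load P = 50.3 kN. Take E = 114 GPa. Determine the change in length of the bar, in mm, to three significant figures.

1.38 mm

A = 669 mm².
δ_mech = NL/(AE) = 50300·2090/(669·114000) = 1.378 mm.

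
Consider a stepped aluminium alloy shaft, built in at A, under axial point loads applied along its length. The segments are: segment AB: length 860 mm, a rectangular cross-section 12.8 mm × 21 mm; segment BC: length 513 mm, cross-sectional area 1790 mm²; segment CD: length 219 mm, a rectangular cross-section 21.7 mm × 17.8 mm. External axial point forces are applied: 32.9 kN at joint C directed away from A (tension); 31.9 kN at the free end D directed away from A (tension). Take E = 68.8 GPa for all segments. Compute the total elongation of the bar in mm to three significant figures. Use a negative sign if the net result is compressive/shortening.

3.55 mm

Internal axial forces (sectioning from the free end, tension +): N_CD = 31.9 kN, N_BC = 64.8 kN, N_AB = 64.8 kN.
A_AB = 268.8 mm².
A_CD = 386.3 mm².
δ_AB = 64800·860/(268.8·68800) = 3.013 mm
δ_BC = 64800·513/(1790·68800) = 0.2699 mm
δ_CD = 31900·219/(386.3·68800) = 0.2629 mm
δ = Σδ_i = 3.546 mm.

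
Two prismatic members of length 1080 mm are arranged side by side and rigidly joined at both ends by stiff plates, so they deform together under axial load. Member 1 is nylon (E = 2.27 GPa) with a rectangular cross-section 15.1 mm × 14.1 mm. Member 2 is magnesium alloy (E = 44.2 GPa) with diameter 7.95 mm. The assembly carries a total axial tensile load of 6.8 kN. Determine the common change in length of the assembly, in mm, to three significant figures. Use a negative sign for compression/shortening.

A_1 = 212.9 mm².
A_2 = 49.64 mm².
Equal strain + equilibrium ⇒ each member carries load in proportion to AE: A₁E₁ = 483300 N, A₂E₂ = 2194000 N, ΣAE = 2677000 N.
δ = PL/ΣAE = 6800·1080/2677000 = 2.743 mm.

2.74 mm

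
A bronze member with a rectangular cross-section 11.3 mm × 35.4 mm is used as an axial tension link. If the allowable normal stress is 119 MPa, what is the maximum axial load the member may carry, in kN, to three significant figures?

A = 400 mm².
P_max = σ_allow · A = 119 · 400 = 47600 N = 47.6 kN.

47.6 kN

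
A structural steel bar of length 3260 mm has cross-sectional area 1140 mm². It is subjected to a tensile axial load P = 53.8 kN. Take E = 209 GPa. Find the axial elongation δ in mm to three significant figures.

δ_mech = NL/(AE) = 53800·3260/(1140·209000) = 0.7361 mm.

0.736 mm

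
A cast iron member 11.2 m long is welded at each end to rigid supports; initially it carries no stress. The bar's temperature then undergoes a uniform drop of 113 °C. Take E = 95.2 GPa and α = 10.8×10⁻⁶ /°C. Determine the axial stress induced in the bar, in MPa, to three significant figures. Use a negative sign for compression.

Free thermal expansion αLΔT = 10.8e-6 · 11200 · -113 = -13.67 mm.
The walls impose strain ε = −(-13.67)/11200 = 1.2204e-03; σ = Eε = 95200 · 1.2204e-03 = 116.2 MPa.

116 MPa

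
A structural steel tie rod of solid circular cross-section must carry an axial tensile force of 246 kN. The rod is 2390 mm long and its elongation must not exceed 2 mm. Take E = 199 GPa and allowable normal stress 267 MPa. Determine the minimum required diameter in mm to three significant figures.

43.4 mm

Required area A ≥ P/σ_allow = 246000/267 = 921.3 mm².
For a solid circular section, d ≥ √(4A/π) = 34.25 mm.
Elongation limit: A ≥ PL/(Eδ_allow) = 246000·2390/(199000·2) = 1477 mm² ⇒ d ≥ 43.37 mm.
The elongation limit governs.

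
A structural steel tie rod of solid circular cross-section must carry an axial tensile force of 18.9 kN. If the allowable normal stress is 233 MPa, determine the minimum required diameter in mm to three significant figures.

Required area A ≥ P/σ_allow = 18900/233 = 81.12 mm².
For a solid circular section, d ≥ √(4A/π) = 10.16 mm.

10.2 mm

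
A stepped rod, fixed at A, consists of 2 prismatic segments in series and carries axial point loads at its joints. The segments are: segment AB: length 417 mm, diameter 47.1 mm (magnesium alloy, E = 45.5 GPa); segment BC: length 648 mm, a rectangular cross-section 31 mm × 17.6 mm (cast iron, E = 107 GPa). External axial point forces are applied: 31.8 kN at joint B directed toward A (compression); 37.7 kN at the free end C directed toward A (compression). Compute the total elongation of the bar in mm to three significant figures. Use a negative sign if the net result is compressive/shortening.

Internal axial forces (sectioning from the free end, tension +): N_BC = -37.7 kN, N_AB = -69.5 kN.
A_AB = 1742 mm².
A_BC = 545.6 mm².
δ_AB = -69500·417/(1742·45500) = -0.3656 mm
δ_BC = -37700·648/(545.6·107000) = -0.4185 mm
δ = Σδ_i = -0.784 mm.

-0.784 mm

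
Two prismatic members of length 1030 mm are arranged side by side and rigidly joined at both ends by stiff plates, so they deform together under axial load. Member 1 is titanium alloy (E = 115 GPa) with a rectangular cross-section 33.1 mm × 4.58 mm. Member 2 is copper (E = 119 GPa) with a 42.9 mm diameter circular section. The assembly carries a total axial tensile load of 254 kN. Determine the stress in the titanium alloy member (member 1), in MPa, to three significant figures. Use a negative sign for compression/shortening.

154 MPa

A_1 = 151.6 mm².
A_2 = 1445 mm².
Equal strain + equilibrium ⇒ each member carries load in proportion to AE: A₁E₁ = 17430000 N, A₂E₂ = 172000000 N, ΣAE = 189400000 N.
σ₁ = P·E₁/ΣAE = 254000·115000/189400000 = 154.2 MPa.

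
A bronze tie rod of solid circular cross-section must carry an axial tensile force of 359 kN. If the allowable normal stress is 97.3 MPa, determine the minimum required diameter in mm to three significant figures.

68.5 mm

Required area A ≥ P/σ_allow = 359000/97.3 = 3690 mm².
For a solid circular section, d ≥ √(4A/π) = 68.54 mm.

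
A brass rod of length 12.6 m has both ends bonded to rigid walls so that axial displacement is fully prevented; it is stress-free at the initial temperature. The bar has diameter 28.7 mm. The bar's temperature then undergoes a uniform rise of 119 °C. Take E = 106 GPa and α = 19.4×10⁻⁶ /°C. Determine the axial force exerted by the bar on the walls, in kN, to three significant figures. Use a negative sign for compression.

-158 kN

Free thermal expansion αLΔT = 19.4e-6 · 12600 · 119 = 29.09 mm.
The walls impose strain ε = −(29.09)/12600 = -2.3086e-03; σ = Eε = 106000 · -2.3086e-03 = -244.7 MPa.
Wall reaction R = σ·A = -244.7·646.9 = -158300 N = -158.3 kN.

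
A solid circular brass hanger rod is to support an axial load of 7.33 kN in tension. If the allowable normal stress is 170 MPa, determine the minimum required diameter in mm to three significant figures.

Required area A ≥ P/σ_allow = 7330/170 = 43.12 mm².
For a solid circular section, d ≥ √(4A/π) = 7.409 mm.

7.41 mm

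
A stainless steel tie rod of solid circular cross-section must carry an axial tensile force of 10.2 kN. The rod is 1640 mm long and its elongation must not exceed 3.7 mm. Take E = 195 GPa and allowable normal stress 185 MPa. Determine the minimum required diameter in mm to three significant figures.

Required area A ≥ P/σ_allow = 10200/185 = 55.14 mm².
For a solid circular section, d ≥ √(4A/π) = 8.379 mm.
Elongation limit: A ≥ PL/(Eδ_allow) = 10200·1640/(195000·3.7) = 23.19 mm² ⇒ d ≥ 5.433 mm.
The stress limit governs.

8.38 mm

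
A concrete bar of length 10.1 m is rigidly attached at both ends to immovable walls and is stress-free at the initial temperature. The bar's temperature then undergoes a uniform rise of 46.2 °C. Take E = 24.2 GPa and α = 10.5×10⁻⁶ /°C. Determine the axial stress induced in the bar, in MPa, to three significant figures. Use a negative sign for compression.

Free thermal expansion αLΔT = 10.5e-6 · 10100 · 46.2 = 4.9 mm.
The walls impose strain ε = −(4.9)/10100 = -4.8510e-04; σ = Eε = 24200 · -4.8510e-04 = -11.74 MPa.

-11.7 MPa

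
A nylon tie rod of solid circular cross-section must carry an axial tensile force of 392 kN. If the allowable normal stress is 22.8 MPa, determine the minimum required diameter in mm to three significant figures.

Required area A ≥ P/σ_allow = 392000/22.8 = 17190 mm².
For a solid circular section, d ≥ √(4A/π) = 148 mm.

148 mm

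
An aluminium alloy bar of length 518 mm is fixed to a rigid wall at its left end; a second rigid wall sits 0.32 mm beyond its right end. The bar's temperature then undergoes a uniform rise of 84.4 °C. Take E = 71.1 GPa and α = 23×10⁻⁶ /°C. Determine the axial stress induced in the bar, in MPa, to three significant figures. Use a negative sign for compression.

-94.1 MPa

Free thermal expansion αLΔT = 23e-6 · 518 · 84.4 = 1.006 mm.
The walls engage after the gap closes; constrained expansion = 1.006 − 0.32 = 0.6855 mm.
The walls impose strain ε = −(0.6855)/518 = -1.3234e-03; σ = Eε = 71100 · -1.3234e-03 = -94.1 MPa.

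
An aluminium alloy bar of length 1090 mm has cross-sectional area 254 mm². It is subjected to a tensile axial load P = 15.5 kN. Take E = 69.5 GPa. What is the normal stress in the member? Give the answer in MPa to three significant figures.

σ = N/A = 15500/254 = 61.02 MPa.

61.0 MPa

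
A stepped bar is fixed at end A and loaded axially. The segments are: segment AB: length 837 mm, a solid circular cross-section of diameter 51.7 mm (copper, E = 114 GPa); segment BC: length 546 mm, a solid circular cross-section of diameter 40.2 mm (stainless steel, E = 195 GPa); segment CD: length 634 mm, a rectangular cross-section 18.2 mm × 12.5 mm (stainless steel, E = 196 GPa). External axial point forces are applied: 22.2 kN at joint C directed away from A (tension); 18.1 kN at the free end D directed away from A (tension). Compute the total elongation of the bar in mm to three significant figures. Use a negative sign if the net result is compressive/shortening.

0.487 mm

Internal axial forces (sectioning from the free end, tension +): N_CD = 18.1 kN, N_BC = 40.3 kN, N_AB = 40.3 kN.
A_AB = 2099 mm².
A_BC = 1269 mm².
A_CD = 227.5 mm².
δ_AB = 40300·837/(2099·114000) = 0.1409 mm
δ_BC = 40300·546/(1269·195000) = 0.0889 mm
δ_CD = 18100·634/(227.5·196000) = 0.2574 mm
δ = Σδ_i = 0.4872 mm.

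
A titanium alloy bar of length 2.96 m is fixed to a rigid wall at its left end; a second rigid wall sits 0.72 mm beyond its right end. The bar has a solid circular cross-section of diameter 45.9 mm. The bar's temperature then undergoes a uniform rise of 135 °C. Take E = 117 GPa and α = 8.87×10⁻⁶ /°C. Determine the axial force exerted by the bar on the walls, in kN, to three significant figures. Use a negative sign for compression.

-185 kN

Free thermal expansion αLΔT = 8.87e-6 · 2960 · 135 = 3.544 mm.
The walls engage after the gap closes; constrained expansion = 3.544 − 0.72 = 2.824 mm.
The walls impose strain ε = −(2.824)/2960 = -9.5421e-04; σ = Eε = 117000 · -9.5421e-04 = -111.6 MPa.
Wall reaction R = σ·A = -111.6·1655 = -184700 N = -184.7 kN.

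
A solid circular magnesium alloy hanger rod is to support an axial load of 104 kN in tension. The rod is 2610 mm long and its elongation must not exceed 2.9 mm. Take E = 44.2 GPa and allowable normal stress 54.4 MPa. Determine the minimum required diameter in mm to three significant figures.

51.9 mm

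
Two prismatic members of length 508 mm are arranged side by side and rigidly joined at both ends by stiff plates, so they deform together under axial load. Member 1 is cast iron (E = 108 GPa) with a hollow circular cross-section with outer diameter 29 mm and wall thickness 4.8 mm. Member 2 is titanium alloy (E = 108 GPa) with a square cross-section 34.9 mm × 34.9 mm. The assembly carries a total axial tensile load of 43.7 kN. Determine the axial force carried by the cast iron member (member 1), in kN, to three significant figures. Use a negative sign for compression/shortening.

10.1 kN

A_1 = 364.9 mm².
A_2 = 1218 mm².
Equal strain + equilibrium ⇒ each member carries load in proportion to AE: A₁E₁ = 39410000 N, A₂E₂ = 131500000 N, ΣAE = 171000000 N.
F₁ = P·A₁E₁/ΣAE = 43700·39410000/171000000 = 10070 N.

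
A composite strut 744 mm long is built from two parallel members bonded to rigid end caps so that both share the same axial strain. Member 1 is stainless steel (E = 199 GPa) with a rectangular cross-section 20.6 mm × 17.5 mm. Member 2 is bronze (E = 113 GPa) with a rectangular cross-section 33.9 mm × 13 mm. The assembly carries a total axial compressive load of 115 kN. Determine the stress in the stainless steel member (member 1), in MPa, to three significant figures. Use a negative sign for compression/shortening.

-188 MPa

A_1 = 360.5 mm².
A_2 = 440.7 mm².
Equal strain + equilibrium ⇒ each member carries load in proportion to AE: A₁E₁ = 71740000 N, A₂E₂ = 49800000 N, ΣAE = 121500000 N.
σ₁ = P·E₁/ΣAE = -115000·199000/121500000 = -188.3 MPa.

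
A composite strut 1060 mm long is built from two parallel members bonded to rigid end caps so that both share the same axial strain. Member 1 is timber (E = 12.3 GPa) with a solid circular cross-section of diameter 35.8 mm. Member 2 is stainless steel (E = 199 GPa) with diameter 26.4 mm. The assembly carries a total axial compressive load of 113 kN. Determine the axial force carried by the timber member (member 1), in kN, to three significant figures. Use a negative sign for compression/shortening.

A_1 = 1007 mm².
A_2 = 547.4 mm².
Equal strain + equilibrium ⇒ each member carries load in proportion to AE: A₁E₁ = 12380000 N, A₂E₂ = 108900000 N, ΣAE = 121300000 N.
F₁ = P·A₁E₁/ΣAE = -113000·12380000/121300000 = -11530 N.

-11.5 kN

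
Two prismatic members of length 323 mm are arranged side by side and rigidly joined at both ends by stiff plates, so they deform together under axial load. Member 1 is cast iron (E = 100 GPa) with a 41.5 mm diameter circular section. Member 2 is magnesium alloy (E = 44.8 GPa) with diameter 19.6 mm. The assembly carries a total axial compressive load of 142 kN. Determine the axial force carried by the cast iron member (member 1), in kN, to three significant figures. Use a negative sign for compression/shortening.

-129 kN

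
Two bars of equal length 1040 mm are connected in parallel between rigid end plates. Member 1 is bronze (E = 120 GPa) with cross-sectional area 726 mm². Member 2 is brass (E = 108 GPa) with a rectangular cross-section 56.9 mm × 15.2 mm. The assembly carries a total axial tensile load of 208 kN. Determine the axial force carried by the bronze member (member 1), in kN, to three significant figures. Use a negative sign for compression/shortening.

100 kN

A_2 = 864.9 mm².
Equal strain + equilibrium ⇒ each member carries load in proportion to AE: A₁E₁ = 87120000 N, A₂E₂ = 93410000 N, ΣAE = 180500000 N.
F₁ = P·A₁E₁/ΣAE = 208000·87120000/180500000 = 100400 N.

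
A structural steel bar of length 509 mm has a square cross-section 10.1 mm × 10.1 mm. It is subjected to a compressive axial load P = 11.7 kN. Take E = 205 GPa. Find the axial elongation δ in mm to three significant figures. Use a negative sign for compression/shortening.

A = 102 mm².
δ_mech = NL/(AE) = -11700·509/(102·205000) = -0.2848 mm.

-0.285 mm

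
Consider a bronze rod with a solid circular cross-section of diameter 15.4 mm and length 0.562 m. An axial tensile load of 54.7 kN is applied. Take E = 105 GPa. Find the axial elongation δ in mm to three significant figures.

A = 186.3 mm².
δ_mech = NL/(AE) = 54700·562/(186.3·105000) = 1.572 mm.

1.57 mm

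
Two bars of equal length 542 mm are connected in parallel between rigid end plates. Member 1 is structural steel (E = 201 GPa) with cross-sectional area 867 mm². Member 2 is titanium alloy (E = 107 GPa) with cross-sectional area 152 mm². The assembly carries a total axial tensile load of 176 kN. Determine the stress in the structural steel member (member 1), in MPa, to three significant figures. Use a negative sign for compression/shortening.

Equal strain + equilibrium ⇒ each member carries load in proportion to AE: A₁E₁ = 174300000 N, A₂E₂ = 16260000 N, ΣAE = 190500000 N.
σ₁ = P·E₁/ΣAE = 176000·201000/190500000 = 185.7 MPa.

186 MPa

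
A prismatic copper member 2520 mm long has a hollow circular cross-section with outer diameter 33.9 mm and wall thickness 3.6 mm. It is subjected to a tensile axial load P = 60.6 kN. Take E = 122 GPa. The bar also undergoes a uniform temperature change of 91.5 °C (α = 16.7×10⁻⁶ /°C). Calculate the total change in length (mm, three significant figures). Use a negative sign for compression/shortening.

A = 342.7 mm².
δ_mech = NL/(AE) = 60600·2520/(342.7·122000) = 3.653 mm.
δ_thermal = αLΔT = 16.7e-6·2520·91.5 = 3.851 mm.
δ = δ_mech + δ_thermal = 7.503 mm.

7.50 mm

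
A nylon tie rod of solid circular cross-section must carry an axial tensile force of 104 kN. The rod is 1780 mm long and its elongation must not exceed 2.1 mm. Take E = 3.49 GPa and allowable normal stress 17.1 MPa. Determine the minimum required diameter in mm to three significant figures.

179 mm

Required area A ≥ P/σ_allow = 104000/17.1 = 6082 mm².
For a solid circular section, d ≥ √(4A/π) = 88 mm.
Elongation limit: A ≥ PL/(Eδ_allow) = 104000·1780/(3490·2.1) = 25260 mm² ⇒ d ≥ 179.3 mm.
The elongation limit governs.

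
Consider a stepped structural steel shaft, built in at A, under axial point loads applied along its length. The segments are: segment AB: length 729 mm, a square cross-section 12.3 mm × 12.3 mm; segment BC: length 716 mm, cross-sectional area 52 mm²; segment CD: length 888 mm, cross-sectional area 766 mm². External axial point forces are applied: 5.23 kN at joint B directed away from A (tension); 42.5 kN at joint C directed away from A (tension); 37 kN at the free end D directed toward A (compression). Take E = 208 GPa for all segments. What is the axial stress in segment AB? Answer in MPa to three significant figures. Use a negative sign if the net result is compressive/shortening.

70.9 MPa

Internal axial forces (sectioning from the free end, tension +): N_CD = -37 kN, N_BC = 5.5 kN, N_AB = 10.73 kN.
A_AB = 151.3 mm².
σ_AB = N_AB/A_AB = 10730/151.3 = 70.92 MPa.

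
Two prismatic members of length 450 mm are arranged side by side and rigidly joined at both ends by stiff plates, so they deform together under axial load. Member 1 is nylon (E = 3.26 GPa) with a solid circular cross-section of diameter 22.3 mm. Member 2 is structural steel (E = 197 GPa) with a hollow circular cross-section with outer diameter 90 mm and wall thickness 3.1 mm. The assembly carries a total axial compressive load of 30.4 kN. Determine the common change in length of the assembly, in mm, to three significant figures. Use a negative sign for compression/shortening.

-0.0814 mm

A_1 = 390.6 mm².
A_2 = 846.3 mm².
Equal strain + equilibrium ⇒ each member carries load in proportion to AE: A₁E₁ = 1273000 N, A₂E₂ = 166700000 N, ΣAE = 168000000 N.
δ = PL/ΣAE = -30400·450/168000000 = -0.08143 mm.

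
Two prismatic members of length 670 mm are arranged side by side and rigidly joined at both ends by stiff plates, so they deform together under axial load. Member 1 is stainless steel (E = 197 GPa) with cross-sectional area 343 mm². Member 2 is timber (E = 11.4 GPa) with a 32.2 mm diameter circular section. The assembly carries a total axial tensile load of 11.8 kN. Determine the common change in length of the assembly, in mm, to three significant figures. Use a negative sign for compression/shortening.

A_2 = 814.3 mm².
Equal strain + equilibrium ⇒ each member carries load in proportion to AE: A₁E₁ = 67570000 N, A₂E₂ = 9283000 N, ΣAE = 76850000 N.
δ = PL/ΣAE = 11800·670/76850000 = 0.1029 mm.

0.103 mm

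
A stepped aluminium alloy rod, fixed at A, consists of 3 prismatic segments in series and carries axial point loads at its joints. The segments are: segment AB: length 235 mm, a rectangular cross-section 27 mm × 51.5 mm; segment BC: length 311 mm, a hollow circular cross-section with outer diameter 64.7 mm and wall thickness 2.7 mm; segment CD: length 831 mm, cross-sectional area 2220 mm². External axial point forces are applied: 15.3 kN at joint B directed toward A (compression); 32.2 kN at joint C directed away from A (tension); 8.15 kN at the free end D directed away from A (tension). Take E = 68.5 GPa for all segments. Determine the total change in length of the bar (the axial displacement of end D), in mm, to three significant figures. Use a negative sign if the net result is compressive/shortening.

0.455 mm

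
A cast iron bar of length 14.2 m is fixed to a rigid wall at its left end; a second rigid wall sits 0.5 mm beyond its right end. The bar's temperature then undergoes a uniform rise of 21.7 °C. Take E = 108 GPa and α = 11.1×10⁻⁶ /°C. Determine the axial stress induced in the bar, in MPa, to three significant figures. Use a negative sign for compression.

Free thermal expansion αLΔT = 11.1e-6 · 14200 · 21.7 = 3.42 mm.
The walls engage after the gap closes; constrained expansion = 3.42 − 0.5 = 2.92 mm.
The walls impose strain ε = −(2.92)/14200 = -2.0566e-04; σ = Eε = 108000 · -2.0566e-04 = -22.21 MPa.

-22.2 MPa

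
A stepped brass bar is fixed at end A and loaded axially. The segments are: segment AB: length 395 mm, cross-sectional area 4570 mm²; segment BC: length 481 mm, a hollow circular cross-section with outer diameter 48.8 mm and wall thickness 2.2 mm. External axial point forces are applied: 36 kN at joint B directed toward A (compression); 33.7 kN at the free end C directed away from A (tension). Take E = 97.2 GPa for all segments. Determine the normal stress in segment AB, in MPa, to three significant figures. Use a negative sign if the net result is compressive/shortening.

-0.503 MPa

Internal axial forces (sectioning from the free end, tension +): N_BC = 33.7 kN, N_AB = -2.3 kN.
σ_AB = N_AB/A_AB = -2300/4570 = -0.5033 MPa.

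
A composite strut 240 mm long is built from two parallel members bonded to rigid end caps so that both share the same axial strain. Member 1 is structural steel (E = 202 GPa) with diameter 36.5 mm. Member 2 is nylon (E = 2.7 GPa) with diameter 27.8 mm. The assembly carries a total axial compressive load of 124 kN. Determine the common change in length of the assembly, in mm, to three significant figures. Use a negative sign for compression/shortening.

-0.140 mm

A_1 = 1046 mm².
A_2 = 607 mm².
Equal strain + equilibrium ⇒ each member carries load in proportion to AE: A₁E₁ = 211400000 N, A₂E₂ = 1639000 N, ΣAE = 213000000 N.
δ = PL/ΣAE = -124000·240/213000000 = -0.1397 mm.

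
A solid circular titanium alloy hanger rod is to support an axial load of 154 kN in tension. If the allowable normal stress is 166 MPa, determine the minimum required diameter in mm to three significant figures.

34.4 mm

Required area A ≥ P/σ_allow = 154000/166 = 927.7 mm².
For a solid circular section, d ≥ √(4A/π) = 34.37 mm.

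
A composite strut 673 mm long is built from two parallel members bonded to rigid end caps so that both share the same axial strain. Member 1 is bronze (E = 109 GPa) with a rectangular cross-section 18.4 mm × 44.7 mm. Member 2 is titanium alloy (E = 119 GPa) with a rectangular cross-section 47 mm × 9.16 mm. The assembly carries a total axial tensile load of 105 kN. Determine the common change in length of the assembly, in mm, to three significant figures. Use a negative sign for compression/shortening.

A_1 = 822.5 mm².
A_2 = 430.5 mm².
Equal strain + equilibrium ⇒ each member carries load in proportion to AE: A₁E₁ = 89650000 N, A₂E₂ = 51230000 N, ΣAE = 140900000 N.
δ = PL/ΣAE = 105000·673/140900000 = 0.5016 mm.

0.502 mm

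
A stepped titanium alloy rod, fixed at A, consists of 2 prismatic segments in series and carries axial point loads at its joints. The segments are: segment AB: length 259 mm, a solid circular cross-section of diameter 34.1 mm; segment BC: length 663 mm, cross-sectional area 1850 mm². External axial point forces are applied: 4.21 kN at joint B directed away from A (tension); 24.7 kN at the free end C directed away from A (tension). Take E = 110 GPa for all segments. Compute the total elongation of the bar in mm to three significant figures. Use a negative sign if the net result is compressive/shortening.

Internal axial forces (sectioning from the free end, tension +): N_BC = 24.7 kN, N_AB = 28.91 kN.
A_AB = 913.3 mm².
δ_AB = 28910·259/(913.3·110000) = 0.07453 mm
δ_BC = 24700·663/(1850·110000) = 0.08047 mm
δ = Σδ_i = 0.155 mm.

0.155 mm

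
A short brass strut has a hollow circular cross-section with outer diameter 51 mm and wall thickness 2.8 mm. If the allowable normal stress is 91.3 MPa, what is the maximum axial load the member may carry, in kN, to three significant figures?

38.7 kN

A = 424 mm².
P_max = σ_allow · A = 91.3 · 424 = 38710 N = 38.71 kN.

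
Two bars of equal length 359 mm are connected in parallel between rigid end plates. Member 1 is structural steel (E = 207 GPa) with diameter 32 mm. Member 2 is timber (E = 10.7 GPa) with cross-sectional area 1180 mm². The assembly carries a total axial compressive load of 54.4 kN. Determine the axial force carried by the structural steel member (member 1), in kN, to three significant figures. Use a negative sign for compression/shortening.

A_1 = 804.2 mm².
Equal strain + equilibrium ⇒ each member carries load in proportion to AE: A₁E₁ = 166500000 N, A₂E₂ = 12630000 N, ΣAE = 179100000 N.
F₁ = P·A₁E₁/ΣAE = -54400·166500000/179100000 = -50570 N.

-50.6 kN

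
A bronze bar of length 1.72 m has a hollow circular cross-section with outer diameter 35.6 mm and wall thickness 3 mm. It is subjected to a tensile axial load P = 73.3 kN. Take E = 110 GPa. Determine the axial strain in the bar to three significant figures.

0.00217

A = 307.2 mm².
σ = N/A = 238.6 MPa; ε = σ/E = 238.6/110000 = 2.169e-03.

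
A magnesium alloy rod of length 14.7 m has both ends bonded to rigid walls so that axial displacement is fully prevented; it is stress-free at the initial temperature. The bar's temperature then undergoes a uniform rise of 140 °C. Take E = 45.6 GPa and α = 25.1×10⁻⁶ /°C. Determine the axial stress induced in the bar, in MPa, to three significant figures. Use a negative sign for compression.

Free thermal expansion αLΔT = 25.1e-6 · 14700 · 140 = 51.66 mm.
The walls impose strain ε = −(51.66)/14700 = -3.5140e-03; σ = Eε = 45600 · -3.5140e-03 = -160.2 MPa.

-160 MPa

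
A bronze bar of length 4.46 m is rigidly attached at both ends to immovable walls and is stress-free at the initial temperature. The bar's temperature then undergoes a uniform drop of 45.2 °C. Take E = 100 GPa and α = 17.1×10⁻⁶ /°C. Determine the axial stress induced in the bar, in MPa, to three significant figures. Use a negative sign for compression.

77.3 MPa

Free thermal expansion αLΔT = 17.1e-6 · 4460 · -45.2 = -3.447 mm.
The walls impose strain ε = −(-3.447)/4460 = 7.7292e-04; σ = Eε = 100000 · 7.7292e-04 = 77.29 MPa.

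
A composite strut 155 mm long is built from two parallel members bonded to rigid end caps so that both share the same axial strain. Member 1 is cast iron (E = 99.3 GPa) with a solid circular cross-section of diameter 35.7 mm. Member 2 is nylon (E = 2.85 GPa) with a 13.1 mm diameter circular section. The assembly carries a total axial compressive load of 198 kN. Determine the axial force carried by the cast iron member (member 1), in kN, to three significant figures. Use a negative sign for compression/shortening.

-197 kN

A_1 = 1001 mm².
A_2 = 134.8 mm².
Equal strain + equilibrium ⇒ each member carries load in proportion to AE: A₁E₁ = 99400000 N, A₂E₂ = 384100 N, ΣAE = 99780000 N.
F₁ = P·A₁E₁/ΣAE = -198000·99400000/99780000 = -197200 N.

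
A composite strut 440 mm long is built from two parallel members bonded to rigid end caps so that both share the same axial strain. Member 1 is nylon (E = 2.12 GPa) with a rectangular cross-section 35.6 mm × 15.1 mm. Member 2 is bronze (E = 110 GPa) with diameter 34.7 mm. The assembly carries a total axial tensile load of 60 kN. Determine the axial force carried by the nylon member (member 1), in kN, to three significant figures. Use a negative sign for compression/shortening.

A_1 = 537.6 mm².
A_2 = 945.7 mm².
Equal strain + equilibrium ⇒ each member carries load in proportion to AE: A₁E₁ = 1140000 N, A₂E₂ = 104000000 N, ΣAE = 105200000 N.
F₁ = P·A₁E₁/ΣAE = 60000·1140000/105200000 = 650.2 N.

0.650 kN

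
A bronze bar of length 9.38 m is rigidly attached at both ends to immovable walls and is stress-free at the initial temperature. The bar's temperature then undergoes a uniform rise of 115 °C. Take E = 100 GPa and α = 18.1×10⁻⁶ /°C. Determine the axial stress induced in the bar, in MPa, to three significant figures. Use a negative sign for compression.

-208 MPa

Free thermal expansion αLΔT = 18.1e-6 · 9380 · 115 = 19.52 mm.
The walls impose strain ε = −(19.52)/9380 = -2.0815e-03; σ = Eε = 100000 · -2.0815e-03 = -208.2 MPa.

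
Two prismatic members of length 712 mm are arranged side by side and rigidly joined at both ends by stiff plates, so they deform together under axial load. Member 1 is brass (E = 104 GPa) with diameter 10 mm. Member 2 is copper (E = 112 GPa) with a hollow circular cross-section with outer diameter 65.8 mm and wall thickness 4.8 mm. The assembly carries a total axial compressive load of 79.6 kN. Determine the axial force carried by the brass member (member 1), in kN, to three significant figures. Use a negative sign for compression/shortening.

-5.85 kN

A_1 = 78.54 mm².
A_2 = 919.9 mm².
Equal strain + equilibrium ⇒ each member carries load in proportion to AE: A₁E₁ = 8168000 N, A₂E₂ = 103000000 N, ΣAE = 111200000 N.
F₁ = P·A₁E₁/ΣAE = -79600·8168000/111200000 = -5847 N.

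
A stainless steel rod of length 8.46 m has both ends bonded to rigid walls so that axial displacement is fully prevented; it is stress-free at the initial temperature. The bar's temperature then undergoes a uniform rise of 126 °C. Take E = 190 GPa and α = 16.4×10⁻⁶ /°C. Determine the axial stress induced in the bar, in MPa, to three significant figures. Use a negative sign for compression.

Free thermal expansion αLΔT = 16.4e-6 · 8460 · 126 = 17.48 mm.
The walls impose strain ε = −(17.48)/8460 = -2.0664e-03; σ = Eε = 190000 · -2.0664e-03 = -392.6 MPa.

-393 MPa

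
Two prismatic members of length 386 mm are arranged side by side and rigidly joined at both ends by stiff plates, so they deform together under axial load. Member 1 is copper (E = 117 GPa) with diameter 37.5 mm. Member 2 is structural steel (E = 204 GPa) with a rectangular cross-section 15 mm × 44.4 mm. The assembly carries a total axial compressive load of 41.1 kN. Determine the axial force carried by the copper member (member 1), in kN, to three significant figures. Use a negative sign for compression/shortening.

-20.0 kN

A_1 = 1104 mm².
A_2 = 666 mm².
Equal strain + equilibrium ⇒ each member carries load in proportion to AE: A₁E₁ = 129200000 N, A₂E₂ = 135900000 N, ΣAE = 265100000 N.
F₁ = P·A₁E₁/ΣAE = -41100·129200000/265100000 = -20040 N.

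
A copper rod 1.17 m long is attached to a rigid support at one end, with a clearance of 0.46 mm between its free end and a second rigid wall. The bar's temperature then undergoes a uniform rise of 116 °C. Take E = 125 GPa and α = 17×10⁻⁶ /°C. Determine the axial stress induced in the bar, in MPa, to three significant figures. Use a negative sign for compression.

-197 MPa

Free thermal expansion αLΔT = 17e-6 · 1170 · 116 = 2.307 mm.
The walls engage after the gap closes; constrained expansion = 2.307 − 0.46 = 1.847 mm.
The walls impose strain ε = −(1.847)/1170 = -1.5788e-03; σ = Eε = 125000 · -1.5788e-03 = -197.4 MPa.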